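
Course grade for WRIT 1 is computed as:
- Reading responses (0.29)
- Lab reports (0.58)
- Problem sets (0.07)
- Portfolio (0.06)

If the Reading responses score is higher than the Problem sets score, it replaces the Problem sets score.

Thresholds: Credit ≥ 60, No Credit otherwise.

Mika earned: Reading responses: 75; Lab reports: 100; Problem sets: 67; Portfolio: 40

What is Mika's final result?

Credit

Reading responses (75) > Problem sets (67), so Problem sets counts as 75.
Weighted total:
  Reading responses 75 × 0.29 = 21.75
  Lab reports 100 × 0.58 = 58
  Problem sets 75 × 0.07 = 5.25
  Portfolio 40 × 0.06 = 2.4
Sum = 87.4
87.4 ≥ 60 → Credit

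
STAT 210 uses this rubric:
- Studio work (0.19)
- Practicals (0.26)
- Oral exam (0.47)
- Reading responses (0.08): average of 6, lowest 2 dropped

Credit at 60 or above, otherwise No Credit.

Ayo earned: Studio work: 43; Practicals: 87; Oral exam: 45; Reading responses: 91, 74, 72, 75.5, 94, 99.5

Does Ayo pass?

Reading responses: drop 72, 74 → average of remaining 4 = 360/4 = 90
Weighted total:
  Studio work 43 × 0.19 = 8.17
  Practicals 87 × 0.26 = 22.62
  Oral exam 45 × 0.47 = 21.15
  Reading responses 90 × 0.08 = 7.2
Sum = 59.14
59.14 < 60 → No Credit

No Credit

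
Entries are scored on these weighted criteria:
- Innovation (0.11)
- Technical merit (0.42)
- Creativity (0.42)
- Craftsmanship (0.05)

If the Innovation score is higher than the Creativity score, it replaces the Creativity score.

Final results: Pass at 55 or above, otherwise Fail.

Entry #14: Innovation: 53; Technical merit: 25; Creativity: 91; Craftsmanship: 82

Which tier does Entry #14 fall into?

Innovation (53) ≤ Creativity (91), so Creativity stays at 91.
Weighted total:
  Innovation 53 × 0.11 = 5.83
  Technical merit 25 × 0.42 = 10.5
  Creativity 91 × 0.42 = 38.22
  Craftsmanship 82 × 0.05 = 4.1
Sum = 58.65
58.65 ≥ 55 → Pass

Pass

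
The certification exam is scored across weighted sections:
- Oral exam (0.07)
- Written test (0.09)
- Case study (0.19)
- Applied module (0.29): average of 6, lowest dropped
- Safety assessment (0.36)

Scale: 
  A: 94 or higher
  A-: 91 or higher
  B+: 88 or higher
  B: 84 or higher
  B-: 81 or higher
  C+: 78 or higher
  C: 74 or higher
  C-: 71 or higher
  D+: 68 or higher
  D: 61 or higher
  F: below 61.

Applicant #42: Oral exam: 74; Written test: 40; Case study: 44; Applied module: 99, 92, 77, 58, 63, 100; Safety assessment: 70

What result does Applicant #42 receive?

D

Applied module: drop 58 → average of remaining 5 = 431/5 = 86.2
Weighted total:
  Oral exam 74 × 0.07 = 5.18
  Written test 40 × 0.09 = 3.6
  Case study 44 × 0.19 = 8.36
  Applied module 86.2 × 0.29 = 24.998
  Safety assessment 70 × 0.36 = 25.2
Sum = 67.338
67.338 is ≥ 61 and < 68 → D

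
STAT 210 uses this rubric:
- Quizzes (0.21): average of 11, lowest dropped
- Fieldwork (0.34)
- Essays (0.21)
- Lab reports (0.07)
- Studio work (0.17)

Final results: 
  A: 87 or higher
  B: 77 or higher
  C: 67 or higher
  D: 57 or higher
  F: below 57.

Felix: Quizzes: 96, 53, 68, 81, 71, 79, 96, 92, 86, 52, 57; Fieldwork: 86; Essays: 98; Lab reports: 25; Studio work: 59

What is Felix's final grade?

Quizzes: drop 52 → average of remaining 10 = 779/10 = 77.9
Weighted total:
  Quizzes 77.9 × 0.21 = 16.359
  Fieldwork 86 × 0.34 = 29.24
  Essays 98 × 0.21 = 20.58
  Lab reports 25 × 0.07 = 1.75
  Studio work 59 × 0.17 = 10.03
Sum = 77.959
77.959 is ≥ 77 and < 87 → B

B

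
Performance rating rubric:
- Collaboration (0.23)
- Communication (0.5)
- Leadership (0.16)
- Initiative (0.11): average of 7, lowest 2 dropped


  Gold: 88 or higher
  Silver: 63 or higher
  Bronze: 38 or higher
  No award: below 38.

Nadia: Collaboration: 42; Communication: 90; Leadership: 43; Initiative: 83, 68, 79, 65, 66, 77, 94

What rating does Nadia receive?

Silver

Initiative: drop 65, 66 → average of remaining 5 = 401/5 = 80.2
Weighted total:
  Collaboration 42 × 0.23 = 9.66
  Communication 90 × 0.5 = 45
  Leadership 43 × 0.16 = 6.88
  Initiative 80.2 × 0.11 = 8.822
Sum = 70.362
70.362 is ≥ 63 and < 88 → Silver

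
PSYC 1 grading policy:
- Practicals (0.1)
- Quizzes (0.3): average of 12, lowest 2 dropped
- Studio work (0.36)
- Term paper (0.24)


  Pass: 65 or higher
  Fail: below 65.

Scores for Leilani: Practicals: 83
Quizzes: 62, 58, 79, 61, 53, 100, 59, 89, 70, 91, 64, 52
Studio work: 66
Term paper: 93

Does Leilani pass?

Pass

Quizzes: drop 52, 53 → average of remaining 10 = 733/10 = 73.3
Weighted total:
  Practicals 83 × 0.1 = 8.3
  Quizzes 73.3 × 0.3 = 21.99
  Studio work 66 × 0.36 = 23.76
  Term paper 93 × 0.24 = 22.32
Sum = 76.37
76.37 ≥ 65 → Pass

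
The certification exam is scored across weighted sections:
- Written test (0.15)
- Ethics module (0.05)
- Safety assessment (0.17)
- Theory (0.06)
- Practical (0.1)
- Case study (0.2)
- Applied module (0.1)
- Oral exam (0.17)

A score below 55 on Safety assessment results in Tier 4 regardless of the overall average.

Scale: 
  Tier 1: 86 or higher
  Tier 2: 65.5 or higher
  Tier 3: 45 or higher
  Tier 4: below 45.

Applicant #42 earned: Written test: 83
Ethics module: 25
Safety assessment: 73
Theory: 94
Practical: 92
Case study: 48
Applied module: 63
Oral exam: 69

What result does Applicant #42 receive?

Tier 2

Safety assessment score 73 ≥ 55: minimum met.
Weighted total:
  Written test 83 × 0.15 = 12.45
  Ethics module 25 × 0.05 = 1.25
  Safety assessment 73 × 0.17 = 12.41
  Theory 94 × 0.06 = 5.64
  Practical 92 × 0.1 = 9.2
  Case study 48 × 0.2 = 9.6
  Applied module 63 × 0.1 = 6.3
  Oral exam 69 × 0.17 = 11.73
Sum = 68.58
68.58 is ≥ 65.5 and < 86 → Tier 2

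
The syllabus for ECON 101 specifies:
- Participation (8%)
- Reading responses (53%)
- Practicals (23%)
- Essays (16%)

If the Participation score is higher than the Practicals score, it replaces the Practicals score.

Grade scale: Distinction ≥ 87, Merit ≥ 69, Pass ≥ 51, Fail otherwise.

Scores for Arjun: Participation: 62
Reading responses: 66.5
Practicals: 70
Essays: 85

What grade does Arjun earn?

Participation (62) ≤ Practicals (70), so Practicals stays at 70.
Weighted total:
  Participation 62 × 0.08 = 4.96
  Reading responses 66.5 × 0.53 = 35.245
  Practicals 70 × 0.23 = 16.1
  Essays 85 × 0.16 = 13.6
Sum = 69.905
69.905 is ≥ 69 and < 87 → Merit

Merit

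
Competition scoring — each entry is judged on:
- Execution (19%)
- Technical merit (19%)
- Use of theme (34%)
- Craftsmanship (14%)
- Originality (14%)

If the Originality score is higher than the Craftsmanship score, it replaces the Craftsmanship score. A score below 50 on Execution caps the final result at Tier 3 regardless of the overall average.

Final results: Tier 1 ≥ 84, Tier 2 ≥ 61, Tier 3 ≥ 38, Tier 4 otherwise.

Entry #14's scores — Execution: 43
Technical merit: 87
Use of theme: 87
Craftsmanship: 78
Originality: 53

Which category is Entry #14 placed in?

Originality (53) ≤ Craftsmanship (78), so Craftsmanship stays at 78.
Execution score 43 < 50: minimum not met.
Weighted total:
  Execution 43 × 0.19 = 8.17
  Technical merit 87 × 0.19 = 16.53
  Use of theme 87 × 0.34 = 29.58
  Craftsmanship 78 × 0.14 = 10.92
  Originality 53 × 0.14 = 7.42
Sum = 72.62
72.62 would be Tier 2; cap at Tier 3 applies → Tier 3.

Tier 3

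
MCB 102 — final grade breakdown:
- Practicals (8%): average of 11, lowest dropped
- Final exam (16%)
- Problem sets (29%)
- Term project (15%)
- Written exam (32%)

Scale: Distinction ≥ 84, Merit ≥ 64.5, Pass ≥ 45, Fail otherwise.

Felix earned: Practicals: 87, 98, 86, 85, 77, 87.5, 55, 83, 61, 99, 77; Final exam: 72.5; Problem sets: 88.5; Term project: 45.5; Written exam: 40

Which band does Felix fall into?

Pass

Practicals: drop 55 → average of remaining 10 = 840.5/10 = 84.05
Weighted total:
  Practicals 84.05 × 0.08 = 6.724
  Final exam 72.5 × 0.16 = 11.6
  Problem sets 88.5 × 0.29 = 25.665
  Term project 45.5 × 0.15 = 6.825
  Written exam 40 × 0.32 = 12.8
Sum = 63.614
63.614 is ≥ 45 and < 64.5 → Pass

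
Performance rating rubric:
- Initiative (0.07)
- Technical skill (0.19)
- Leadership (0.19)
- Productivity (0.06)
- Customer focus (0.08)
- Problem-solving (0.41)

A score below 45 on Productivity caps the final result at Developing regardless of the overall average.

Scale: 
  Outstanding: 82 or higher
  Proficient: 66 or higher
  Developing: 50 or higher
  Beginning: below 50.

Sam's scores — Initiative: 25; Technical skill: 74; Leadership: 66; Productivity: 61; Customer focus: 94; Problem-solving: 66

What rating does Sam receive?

Proficient

Productivity score 61 ≥ 45: minimum met.
Weighted total:
  Initiative 25 × 0.07 = 1.75
  Technical skill 74 × 0.19 = 14.06
  Leadership 66 × 0.19 = 12.54
  Productivity 61 × 0.06 = 3.66
  Customer focus 94 × 0.08 = 7.52
  Problem-solving 66 × 0.41 = 27.06
Sum = 66.59
66.59 is ≥ 66 and < 82 → Proficient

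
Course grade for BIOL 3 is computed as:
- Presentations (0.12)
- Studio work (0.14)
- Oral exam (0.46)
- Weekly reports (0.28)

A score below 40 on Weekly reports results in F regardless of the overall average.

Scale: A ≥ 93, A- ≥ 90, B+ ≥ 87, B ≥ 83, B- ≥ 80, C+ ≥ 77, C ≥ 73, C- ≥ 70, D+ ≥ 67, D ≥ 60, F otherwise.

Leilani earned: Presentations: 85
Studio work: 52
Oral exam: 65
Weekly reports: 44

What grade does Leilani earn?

F

Weekly reports score 44 ≥ 40: minimum met.
Weighted total:
  Presentations 85 × 0.12 = 10.2
  Studio work 52 × 0.14 = 7.28
  Oral exam 65 × 0.46 = 29.9
  Weekly reports 44 × 0.28 = 12.32
Sum = 59.7
59.7 < 60 → F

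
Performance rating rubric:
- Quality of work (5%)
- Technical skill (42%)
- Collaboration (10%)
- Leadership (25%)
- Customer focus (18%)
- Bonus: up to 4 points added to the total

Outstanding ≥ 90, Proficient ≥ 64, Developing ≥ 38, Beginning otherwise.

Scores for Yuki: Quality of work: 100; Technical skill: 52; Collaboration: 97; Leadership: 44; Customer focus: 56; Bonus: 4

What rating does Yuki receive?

Developing

Weighted total:
  Quality of work 100 × 0.05 = 5
  Technical skill 52 × 0.42 = 21.84
  Collaboration 97 × 0.1 = 9.7
  Leadership 44 × 0.25 = 11
  Customer focus 56 × 0.18 = 10.08
Sum = 57.62
Bonus: 57.62 + 4 = 61.62
61.62 is ≥ 38 and < 64 → Developing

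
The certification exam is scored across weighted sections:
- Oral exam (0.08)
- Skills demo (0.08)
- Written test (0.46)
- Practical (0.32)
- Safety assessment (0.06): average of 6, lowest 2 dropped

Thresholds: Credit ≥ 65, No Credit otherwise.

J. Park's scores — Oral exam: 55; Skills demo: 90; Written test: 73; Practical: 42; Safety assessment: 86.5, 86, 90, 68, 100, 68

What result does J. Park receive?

No Credit

Safety assessment: drop 68, 68 → average of remaining 4 = 362.5/4 = 90.625
Weighted total:
  Oral exam 55 × 0.08 = 4.4
  Skills demo 90 × 0.08 = 7.2
  Written test 73 × 0.46 = 33.58
  Practical 42 × 0.32 = 13.44
  Safety assessment 90.625 × 0.06 = 5.4375
Sum = 64.0575
64.0575 < 65 → No Credit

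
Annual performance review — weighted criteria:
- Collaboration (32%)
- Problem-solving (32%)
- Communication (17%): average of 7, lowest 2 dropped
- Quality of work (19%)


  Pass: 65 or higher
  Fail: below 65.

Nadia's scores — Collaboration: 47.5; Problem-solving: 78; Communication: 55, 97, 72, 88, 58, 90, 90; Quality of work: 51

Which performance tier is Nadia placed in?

Fail

Communication: drop 55, 58 → average of remaining 5 = 437/5 = 87.4
Weighted total:
  Collaboration 47.5 × 0.32 = 15.2
  Problem-solving 78 × 0.32 = 24.96
  Communication 87.4 × 0.17 = 14.858
  Quality of work 51 × 0.19 = 9.69
Sum = 64.708
64.708 < 65 → Fail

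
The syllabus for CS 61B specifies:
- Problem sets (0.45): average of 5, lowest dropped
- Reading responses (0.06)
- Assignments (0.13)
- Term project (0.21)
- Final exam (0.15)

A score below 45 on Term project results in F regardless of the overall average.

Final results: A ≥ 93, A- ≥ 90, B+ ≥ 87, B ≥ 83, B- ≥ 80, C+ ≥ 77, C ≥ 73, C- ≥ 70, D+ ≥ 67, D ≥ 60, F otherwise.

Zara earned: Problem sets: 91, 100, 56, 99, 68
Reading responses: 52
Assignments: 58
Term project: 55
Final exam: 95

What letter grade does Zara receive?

C

Problem sets: drop 56 → average of remaining 4 = 358/4 = 89.5
Term project score 55 ≥ 45: minimum met.
Weighted total:
  Problem sets 89.5 × 0.45 = 40.275
  Reading responses 52 × 0.06 = 3.12
  Assignments 58 × 0.13 = 7.54
  Term project 55 × 0.21 = 11.55
  Final exam 95 × 0.15 = 14.25
Sum = 76.735
76.735 is ≥ 73 and < 77 → C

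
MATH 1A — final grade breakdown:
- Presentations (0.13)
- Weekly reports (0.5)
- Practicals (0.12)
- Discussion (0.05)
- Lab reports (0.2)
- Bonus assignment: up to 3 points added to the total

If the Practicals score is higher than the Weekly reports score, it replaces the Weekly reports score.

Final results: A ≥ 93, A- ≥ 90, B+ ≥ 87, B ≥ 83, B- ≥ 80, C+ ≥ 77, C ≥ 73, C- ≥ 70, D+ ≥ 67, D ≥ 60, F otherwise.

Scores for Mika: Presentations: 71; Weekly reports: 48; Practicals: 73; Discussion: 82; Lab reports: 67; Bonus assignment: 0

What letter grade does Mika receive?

C-

Practicals (73) > Weekly reports (48), so Weekly reports counts as 73.
Weighted total:
  Presentations 71 × 0.13 = 9.23
  Weekly reports 73 × 0.5 = 36.5
  Practicals 73 × 0.12 = 8.76
  Discussion 82 × 0.05 = 4.1
  Lab reports 67 × 0.2 = 13.4
Sum = 71.99
Bonus assignment: 71.99 + 0 = 71.99
71.99 is ≥ 70 and < 73 → C-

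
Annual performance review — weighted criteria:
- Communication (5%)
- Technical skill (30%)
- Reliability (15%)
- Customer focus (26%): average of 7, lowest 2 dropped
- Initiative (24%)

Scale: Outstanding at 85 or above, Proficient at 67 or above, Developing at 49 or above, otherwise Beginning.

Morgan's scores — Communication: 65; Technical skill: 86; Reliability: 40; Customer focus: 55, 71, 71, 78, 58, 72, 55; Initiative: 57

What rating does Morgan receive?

Customer focus: drop 55, 55 → average of remaining 5 = 350/5 = 70
Weighted total:
  Communication 65 × 0.05 = 3.25
  Technical skill 86 × 0.3 = 25.8
  Reliability 40 × 0.15 = 6
  Customer focus 70 × 0.26 = 18.2
  Initiative 57 × 0.24 = 13.68
Sum = 66.93
66.93 is ≥ 49 and < 67 → Developing

Developing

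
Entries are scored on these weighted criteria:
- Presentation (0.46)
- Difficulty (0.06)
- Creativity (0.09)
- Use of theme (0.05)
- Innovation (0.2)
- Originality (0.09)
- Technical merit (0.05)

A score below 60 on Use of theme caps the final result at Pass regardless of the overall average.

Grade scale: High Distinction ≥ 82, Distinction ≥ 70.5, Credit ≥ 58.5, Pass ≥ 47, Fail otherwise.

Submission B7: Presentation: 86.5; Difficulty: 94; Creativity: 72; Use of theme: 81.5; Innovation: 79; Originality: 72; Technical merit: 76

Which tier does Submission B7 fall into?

High Distinction

Use of theme score 81.5 ≥ 60: minimum met.
Weighted total:
  Presentation 86.5 × 0.46 = 39.79
  Difficulty 94 × 0.06 = 5.64
  Creativity 72 × 0.09 = 6.48
  Use of theme 81.5 × 0.05 = 4.075
  Innovation 79 × 0.2 = 15.8
  Originality 72 × 0.09 = 6.48
  Technical merit 76 × 0.05 = 3.8
Sum = 82.065
82.065 ≥ 82 → High Distinction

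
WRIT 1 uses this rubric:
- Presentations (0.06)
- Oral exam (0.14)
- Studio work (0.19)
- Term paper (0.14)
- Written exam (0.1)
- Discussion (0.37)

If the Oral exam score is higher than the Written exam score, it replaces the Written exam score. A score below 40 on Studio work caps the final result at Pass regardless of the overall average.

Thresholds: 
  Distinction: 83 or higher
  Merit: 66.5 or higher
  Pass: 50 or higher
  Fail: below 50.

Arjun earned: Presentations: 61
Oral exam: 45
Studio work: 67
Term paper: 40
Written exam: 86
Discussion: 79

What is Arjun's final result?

Pass

Oral exam (45) ≤ Written exam (86), so Written exam stays at 86.
Studio work score 67 ≥ 40: minimum met.
Weighted total:
  Presentations 61 × 0.06 = 3.66
  Oral exam 45 × 0.14 = 6.3
  Studio work 67 × 0.19 = 12.73
  Term paper 40 × 0.14 = 5.6
  Written exam 86 × 0.1 = 8.6
  Discussion 79 × 0.37 = 29.23
Sum = 66.12
66.12 is ≥ 50 and < 66.5 → Pass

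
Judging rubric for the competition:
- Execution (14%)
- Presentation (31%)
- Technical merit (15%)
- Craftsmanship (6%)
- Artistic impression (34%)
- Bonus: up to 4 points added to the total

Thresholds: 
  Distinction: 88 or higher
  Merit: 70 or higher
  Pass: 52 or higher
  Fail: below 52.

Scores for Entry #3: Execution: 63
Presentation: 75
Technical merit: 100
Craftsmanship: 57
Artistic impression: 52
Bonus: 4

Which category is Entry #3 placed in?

Merit

Weighted total:
  Execution 63 × 0.14 = 8.82
  Presentation 75 × 0.31 = 23.25
  Technical merit 100 × 0.15 = 15
  Craftsmanship 57 × 0.06 = 3.42
  Artistic impression 52 × 0.34 = 17.68
Sum = 68.17
Bonus: 68.17 + 4 = 72.17
72.17 is ≥ 70 and < 88 → Merit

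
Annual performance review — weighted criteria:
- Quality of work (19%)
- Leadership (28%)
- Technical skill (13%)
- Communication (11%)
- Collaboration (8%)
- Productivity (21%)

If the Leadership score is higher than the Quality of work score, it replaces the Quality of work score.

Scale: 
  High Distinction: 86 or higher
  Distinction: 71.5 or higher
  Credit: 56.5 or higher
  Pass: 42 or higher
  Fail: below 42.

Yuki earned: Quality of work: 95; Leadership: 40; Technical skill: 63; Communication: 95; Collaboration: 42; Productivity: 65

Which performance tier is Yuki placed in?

Credit

Leadership (40) ≤ Quality of work (95), so Quality of work stays at 95.
Weighted total:
  Quality of work 95 × 0.19 = 18.05
  Leadership 40 × 0.28 = 11.2
  Technical skill 63 × 0.13 = 8.19
  Communication 95 × 0.11 = 10.45
  Collaboration 42 × 0.08 = 3.36
  Productivity 65 × 0.21 = 13.65
Sum = 64.9
64.9 is ≥ 56.5 and < 71.5 → Credit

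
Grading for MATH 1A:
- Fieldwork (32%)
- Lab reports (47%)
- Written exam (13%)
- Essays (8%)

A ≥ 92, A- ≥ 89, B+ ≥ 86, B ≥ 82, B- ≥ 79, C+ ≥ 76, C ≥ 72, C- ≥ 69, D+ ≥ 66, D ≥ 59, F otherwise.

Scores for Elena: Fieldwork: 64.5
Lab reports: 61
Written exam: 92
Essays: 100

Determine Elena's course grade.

Weighted total:
  Fieldwork 64.5 × 0.32 = 20.64
  Lab reports 61 × 0.47 = 28.67
  Written exam 92 × 0.13 = 11.96
  Essays 100 × 0.08 = 8
Sum = 69.27
69.27 is ≥ 69 and < 72 → C-

C-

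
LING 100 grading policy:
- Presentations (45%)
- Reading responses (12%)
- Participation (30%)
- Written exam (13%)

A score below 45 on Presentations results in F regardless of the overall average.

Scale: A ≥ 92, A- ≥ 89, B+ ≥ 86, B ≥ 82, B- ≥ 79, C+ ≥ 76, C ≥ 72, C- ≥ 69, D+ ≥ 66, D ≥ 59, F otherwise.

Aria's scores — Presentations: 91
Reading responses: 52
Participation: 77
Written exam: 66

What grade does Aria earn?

C+

Presentations score 91 ≥ 45: minimum met.
Weighted total:
  Presentations 91 × 0.45 = 40.95
  Reading responses 52 × 0.12 = 6.24
  Participation 77 × 0.3 = 23.1
  Written exam 66 × 0.13 = 8.58
Sum = 78.87
78.87 is ≥ 76 and < 79 → C+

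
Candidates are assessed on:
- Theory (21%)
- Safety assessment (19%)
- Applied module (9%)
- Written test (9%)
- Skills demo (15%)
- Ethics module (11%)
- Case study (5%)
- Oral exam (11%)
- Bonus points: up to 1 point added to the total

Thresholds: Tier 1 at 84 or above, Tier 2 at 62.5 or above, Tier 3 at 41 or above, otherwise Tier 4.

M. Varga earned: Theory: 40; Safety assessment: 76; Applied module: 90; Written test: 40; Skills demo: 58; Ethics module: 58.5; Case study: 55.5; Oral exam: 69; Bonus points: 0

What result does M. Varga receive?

Tier 3

Weighted total:
  Theory 40 × 0.21 = 8.4
  Safety assessment 76 × 0.19 = 14.44
  Applied module 90 × 0.09 = 8.1
  Written test 40 × 0.09 = 3.6
  Skills demo 58 × 0.15 = 8.7
  Ethics module 58.5 × 0.11 = 6.435
  Case study 55.5 × 0.05 = 2.775
  Oral exam 69 × 0.11 = 7.59
Sum = 60.04
Bonus points: 60.04 + 0 = 60.04
60.04 is ≥ 41 and < 62.5 → Tier 3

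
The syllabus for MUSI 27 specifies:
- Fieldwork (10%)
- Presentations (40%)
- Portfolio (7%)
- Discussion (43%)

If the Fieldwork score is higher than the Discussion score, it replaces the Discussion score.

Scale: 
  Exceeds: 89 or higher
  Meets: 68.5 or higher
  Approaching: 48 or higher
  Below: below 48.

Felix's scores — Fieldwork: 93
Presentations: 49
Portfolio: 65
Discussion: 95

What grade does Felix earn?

Meets

Fieldwork (93) ≤ Discussion (95), so Discussion stays at 95.
Weighted total:
  Fieldwork 93 × 0.1 = 9.3
  Presentations 49 × 0.4 = 19.6
  Portfolio 65 × 0.07 = 4.55
  Discussion 95 × 0.43 = 40.85
Sum = 74.3
74.3 is ≥ 68.5 and < 89 → Meets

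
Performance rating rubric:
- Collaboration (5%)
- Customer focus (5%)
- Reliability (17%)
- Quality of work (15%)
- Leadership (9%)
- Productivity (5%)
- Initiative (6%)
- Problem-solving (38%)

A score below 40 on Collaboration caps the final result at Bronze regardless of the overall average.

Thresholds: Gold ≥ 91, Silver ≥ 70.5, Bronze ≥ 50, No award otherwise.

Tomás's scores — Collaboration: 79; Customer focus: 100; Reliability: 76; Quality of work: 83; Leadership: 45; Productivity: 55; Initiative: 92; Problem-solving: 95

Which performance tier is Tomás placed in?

Collaboration score 79 ≥ 40: minimum met.
Weighted total:
  Collaboration 79 × 0.05 = 3.95
  Customer focus 100 × 0.05 = 5
  Reliability 76 × 0.17 = 12.92
  Quality of work 83 × 0.15 = 12.45
  Leadership 45 × 0.09 = 4.05
  Productivity 55 × 0.05 = 2.75
  Initiative 92 × 0.06 = 5.52
  Problem-solving 95 × 0.38 = 36.1
Sum = 82.74
82.74 is ≥ 70.5 and < 91 → Silver

Silver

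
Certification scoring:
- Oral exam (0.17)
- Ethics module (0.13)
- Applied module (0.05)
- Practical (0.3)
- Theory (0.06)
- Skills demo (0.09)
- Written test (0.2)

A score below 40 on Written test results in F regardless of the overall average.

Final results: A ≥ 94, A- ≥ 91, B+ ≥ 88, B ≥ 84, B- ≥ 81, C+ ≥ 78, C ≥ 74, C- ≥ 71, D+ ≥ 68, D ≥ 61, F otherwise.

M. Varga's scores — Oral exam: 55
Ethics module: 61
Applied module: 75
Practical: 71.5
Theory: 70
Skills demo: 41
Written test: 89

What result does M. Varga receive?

Written test score 89 ≥ 40: minimum met.
Weighted total:
  Oral exam 55 × 0.17 = 9.35
  Ethics module 61 × 0.13 = 7.93
  Applied module 75 × 0.05 = 3.75
  Practical 71.5 × 0.3 = 21.45
  Theory 70 × 0.06 = 4.2
  Skills demo 41 × 0.09 = 3.69
  Written test 89 × 0.2 = 17.8
Sum = 68.17
68.17 is ≥ 68 and < 71 → D+

D+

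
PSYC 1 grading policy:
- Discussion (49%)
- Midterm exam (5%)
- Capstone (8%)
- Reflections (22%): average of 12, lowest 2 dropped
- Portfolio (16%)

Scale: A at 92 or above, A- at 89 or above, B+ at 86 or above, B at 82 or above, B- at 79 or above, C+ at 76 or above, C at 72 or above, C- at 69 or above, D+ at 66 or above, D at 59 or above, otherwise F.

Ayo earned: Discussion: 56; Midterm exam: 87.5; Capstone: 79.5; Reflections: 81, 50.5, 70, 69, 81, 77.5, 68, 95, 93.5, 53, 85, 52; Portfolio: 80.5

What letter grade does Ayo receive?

D+

Reflections: drop 50.5, 52 → average of remaining 10 = 773/10 = 77.3
Weighted total:
  Discussion 56 × 0.49 = 27.44
  Midterm exam 87.5 × 0.05 = 4.375
  Capstone 79.5 × 0.08 = 6.36
  Reflections 77.3 × 0.22 = 17.006
  Portfolio 80.5 × 0.16 = 12.88
Sum = 68.061
68.061 is ≥ 66 and < 69 → D+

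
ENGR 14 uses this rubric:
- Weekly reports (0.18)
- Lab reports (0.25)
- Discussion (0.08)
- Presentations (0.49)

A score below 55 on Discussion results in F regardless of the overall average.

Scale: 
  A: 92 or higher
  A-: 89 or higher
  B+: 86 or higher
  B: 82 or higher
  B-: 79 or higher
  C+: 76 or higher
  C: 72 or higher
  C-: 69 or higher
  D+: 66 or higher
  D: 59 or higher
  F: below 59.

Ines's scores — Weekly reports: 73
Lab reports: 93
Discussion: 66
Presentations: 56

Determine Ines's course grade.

Discussion score 66 ≥ 55: minimum met.
Weighted total:
  Weekly reports 73 × 0.18 = 13.14
  Lab reports 93 × 0.25 = 23.25
  Discussion 66 × 0.08 = 5.28
  Presentations 56 × 0.49 = 27.44
Sum = 69.11
69.11 is ≥ 69 and < 72 → C-

C-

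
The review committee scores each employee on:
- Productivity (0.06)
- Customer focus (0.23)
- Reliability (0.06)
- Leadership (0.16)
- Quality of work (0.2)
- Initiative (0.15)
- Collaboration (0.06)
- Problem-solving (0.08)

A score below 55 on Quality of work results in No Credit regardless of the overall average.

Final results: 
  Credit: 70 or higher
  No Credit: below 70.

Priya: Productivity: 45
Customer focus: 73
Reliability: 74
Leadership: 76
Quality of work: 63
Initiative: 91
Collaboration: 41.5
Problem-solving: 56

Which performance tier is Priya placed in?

No Credit

Quality of work score 63 ≥ 55: minimum met.
Weighted total:
  Productivity 45 × 0.06 = 2.7
  Customer focus 73 × 0.23 = 16.79
  Reliability 74 × 0.06 = 4.44
  Leadership 76 × 0.16 = 12.16
  Quality of work 63 × 0.2 = 12.6
  Initiative 91 × 0.15 = 13.65
  Collaboration 41.5 × 0.06 = 2.49
  Problem-solving 56 × 0.08 = 4.48
Sum = 69.31
69.31 < 70 → No Credit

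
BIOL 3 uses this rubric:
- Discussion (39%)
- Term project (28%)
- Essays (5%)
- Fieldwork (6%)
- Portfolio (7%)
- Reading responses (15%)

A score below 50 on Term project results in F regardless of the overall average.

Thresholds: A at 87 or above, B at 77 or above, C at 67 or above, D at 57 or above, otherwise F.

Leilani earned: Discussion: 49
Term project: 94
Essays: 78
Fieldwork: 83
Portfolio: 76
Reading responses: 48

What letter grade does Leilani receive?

D

Term project score 94 ≥ 50: minimum met.
Weighted total:
  Discussion 49 × 0.39 = 19.11
  Term project 94 × 0.28 = 26.32
  Essays 78 × 0.05 = 3.9
  Fieldwork 83 × 0.06 = 4.98
  Portfolio 76 × 0.07 = 5.32
  Reading responses 48 × 0.15 = 7.2
Sum = 66.83
66.83 is ≥ 57 and < 67 → D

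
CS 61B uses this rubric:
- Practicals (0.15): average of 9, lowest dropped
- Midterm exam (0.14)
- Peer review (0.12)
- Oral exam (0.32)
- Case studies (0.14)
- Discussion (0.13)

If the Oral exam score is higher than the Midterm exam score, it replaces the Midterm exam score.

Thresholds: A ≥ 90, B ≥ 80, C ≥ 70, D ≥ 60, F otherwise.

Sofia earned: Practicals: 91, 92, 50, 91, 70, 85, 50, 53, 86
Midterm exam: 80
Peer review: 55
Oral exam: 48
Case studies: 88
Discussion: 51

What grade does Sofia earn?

Practicals: drop 50 → average of remaining 8 = 618/8 = 77.25
Oral exam (48) ≤ Midterm exam (80), so Midterm exam stays at 80.
Weighted total:
  Practicals 77.25 × 0.15 = 11.5875
  Midterm exam 80 × 0.14 = 11.2
  Peer review 55 × 0.12 = 6.6
  Oral exam 48 × 0.32 = 15.36
  Case studies 88 × 0.14 = 12.32
  Discussion 51 × 0.13 = 6.63
Sum = 63.6975
63.6975 is ≥ 60 and < 70 → D

D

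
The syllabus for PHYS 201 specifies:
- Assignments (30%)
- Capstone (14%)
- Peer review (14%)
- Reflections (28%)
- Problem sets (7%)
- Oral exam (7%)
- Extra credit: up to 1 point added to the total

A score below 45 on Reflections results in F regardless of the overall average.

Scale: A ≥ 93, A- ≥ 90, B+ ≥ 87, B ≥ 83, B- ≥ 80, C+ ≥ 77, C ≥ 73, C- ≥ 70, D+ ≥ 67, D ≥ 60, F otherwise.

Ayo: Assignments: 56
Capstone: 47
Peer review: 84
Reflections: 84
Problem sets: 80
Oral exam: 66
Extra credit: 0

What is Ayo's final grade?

D+

Reflections score 84 ≥ 45: minimum met.
Weighted total:
  Assignments 56 × 0.3 = 16.8
  Capstone 47 × 0.14 = 6.58
  Peer review 84 × 0.14 = 11.76
  Reflections 84 × 0.28 = 23.52
  Problem sets 80 × 0.07 = 5.6
  Oral exam 66 × 0.07 = 4.62
Sum = 68.88
Extra credit: 68.88 + 0 = 68.88
68.88 is ≥ 67 and < 70 → D+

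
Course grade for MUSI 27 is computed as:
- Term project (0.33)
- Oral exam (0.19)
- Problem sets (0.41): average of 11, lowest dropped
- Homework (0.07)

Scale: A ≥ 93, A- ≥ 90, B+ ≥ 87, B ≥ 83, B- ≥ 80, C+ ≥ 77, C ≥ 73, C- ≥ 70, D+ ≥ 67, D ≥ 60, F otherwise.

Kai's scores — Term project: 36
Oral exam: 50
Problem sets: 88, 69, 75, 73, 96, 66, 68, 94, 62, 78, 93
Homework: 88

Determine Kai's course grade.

Problem sets: drop 62 → average of remaining 10 = 800/10 = 80
Weighted total:
  Term project 36 × 0.33 = 11.88
  Oral exam 50 × 0.19 = 9.5
  Problem sets 80 × 0.41 = 32.8
  Homework 88 × 0.07 = 6.16
Sum = 60.34
60.34 is ≥ 60 and < 67 → D

D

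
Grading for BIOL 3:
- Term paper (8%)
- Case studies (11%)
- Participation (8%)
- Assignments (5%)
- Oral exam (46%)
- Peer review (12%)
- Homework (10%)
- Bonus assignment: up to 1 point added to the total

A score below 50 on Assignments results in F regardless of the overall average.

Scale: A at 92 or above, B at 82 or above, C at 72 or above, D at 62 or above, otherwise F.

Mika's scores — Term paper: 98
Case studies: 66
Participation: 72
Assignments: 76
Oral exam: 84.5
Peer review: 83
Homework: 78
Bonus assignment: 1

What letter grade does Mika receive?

B

Assignments score 76 ≥ 50: minimum met.
Weighted total:
  Term paper 98 × 0.08 = 7.84
  Case studies 66 × 0.11 = 7.26
  Participation 72 × 0.08 = 5.76
  Assignments 76 × 0.05 = 3.8
  Oral exam 84.5 × 0.46 = 38.87
  Peer review 83 × 0.12 = 9.96
  Homework 78 × 0.1 = 7.8
Sum = 81.29
Bonus assignment: 81.29 + 1 = 82.29
82.29 is ≥ 82 and < 92 → B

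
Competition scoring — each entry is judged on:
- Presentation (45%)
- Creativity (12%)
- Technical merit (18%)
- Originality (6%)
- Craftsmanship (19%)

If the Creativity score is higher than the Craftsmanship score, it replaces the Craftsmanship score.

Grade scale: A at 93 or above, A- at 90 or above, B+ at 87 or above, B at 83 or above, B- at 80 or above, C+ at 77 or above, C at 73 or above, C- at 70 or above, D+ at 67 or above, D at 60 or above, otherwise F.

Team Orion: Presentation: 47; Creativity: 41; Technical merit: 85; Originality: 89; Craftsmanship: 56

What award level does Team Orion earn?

Creativity (41) ≤ Craftsmanship (56), so Craftsmanship stays at 56.
Weighted total:
  Presentation 47 × 0.45 = 21.15
  Creativity 41 × 0.12 = 4.92
  Technical merit 85 × 0.18 = 15.3
  Originality 89 × 0.06 = 5.34
  Craftsmanship 56 × 0.19 = 10.64
Sum = 57.35
57.35 < 60 → F

F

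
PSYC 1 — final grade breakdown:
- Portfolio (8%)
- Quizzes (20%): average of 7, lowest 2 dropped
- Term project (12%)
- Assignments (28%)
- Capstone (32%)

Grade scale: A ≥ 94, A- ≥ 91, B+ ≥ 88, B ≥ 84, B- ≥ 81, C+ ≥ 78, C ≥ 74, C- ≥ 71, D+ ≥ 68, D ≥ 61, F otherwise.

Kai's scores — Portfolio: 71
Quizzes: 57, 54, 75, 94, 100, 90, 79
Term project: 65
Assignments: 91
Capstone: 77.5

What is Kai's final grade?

B-

Quizzes: drop 54, 57 → average of remaining 5 = 438/5 = 87.6
Weighted total:
  Portfolio 71 × 0.08 = 5.68
  Quizzes 87.6 × 0.2 = 17.52
  Term project 65 × 0.12 = 7.8
  Assignments 91 × 0.28 = 25.48
  Capstone 77.5 × 0.32 = 24.8
Sum = 81.28
81.28 is ≥ 81 and < 84 → B-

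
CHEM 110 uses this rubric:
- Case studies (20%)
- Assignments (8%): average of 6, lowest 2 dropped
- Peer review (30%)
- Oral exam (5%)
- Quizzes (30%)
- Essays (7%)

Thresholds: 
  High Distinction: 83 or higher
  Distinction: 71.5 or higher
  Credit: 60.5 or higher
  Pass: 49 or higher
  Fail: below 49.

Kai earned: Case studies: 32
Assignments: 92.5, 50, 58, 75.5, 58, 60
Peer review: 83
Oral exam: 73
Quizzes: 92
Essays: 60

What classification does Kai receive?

Assignments: drop 50, 58 → average of remaining 4 = 286/4 = 71.5
Weighted total:
  Case studies 32 × 0.2 = 6.4
  Assignments 71.5 × 0.08 = 5.72
  Peer review 83 × 0.3 = 24.9
  Oral exam 73 × 0.05 = 3.65
  Quizzes 92 × 0.3 = 27.6
  Essays 60 × 0.07 = 4.2
Sum = 72.47
72.47 is ≥ 71.5 and < 83 → Distinction

Distinction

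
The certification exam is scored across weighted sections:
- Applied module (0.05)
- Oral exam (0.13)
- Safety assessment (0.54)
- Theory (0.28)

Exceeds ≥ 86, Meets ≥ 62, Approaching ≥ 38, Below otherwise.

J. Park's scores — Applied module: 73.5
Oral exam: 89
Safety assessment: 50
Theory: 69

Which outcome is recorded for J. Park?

Weighted total:
  Applied module 73.5 × 0.05 = 3.675
  Oral exam 89 × 0.13 = 11.57
  Safety assessment 50 × 0.54 = 27
  Theory 69 × 0.28 = 19.32
Sum = 61.565
61.565 is ≥ 38 and < 62 → Approaching

Approaching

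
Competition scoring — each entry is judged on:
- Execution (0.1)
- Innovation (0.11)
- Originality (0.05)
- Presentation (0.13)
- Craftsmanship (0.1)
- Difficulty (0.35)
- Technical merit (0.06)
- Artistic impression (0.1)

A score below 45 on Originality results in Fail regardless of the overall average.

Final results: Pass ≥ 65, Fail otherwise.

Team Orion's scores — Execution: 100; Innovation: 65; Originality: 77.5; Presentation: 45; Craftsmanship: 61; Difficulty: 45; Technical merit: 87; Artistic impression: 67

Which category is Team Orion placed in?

Fail

Originality score 77.5 ≥ 45: minimum met.
Weighted total:
  Execution 100 × 0.1 = 10
  Innovation 65 × 0.11 = 7.15
  Originality 77.5 × 0.05 = 3.875
  Presentation 45 × 0.13 = 5.85
  Craftsmanship 61 × 0.1 = 6.1
  Difficulty 45 × 0.35 = 15.75
  Technical merit 87 × 0.06 = 5.22
  Artistic impression 67 × 0.1 = 6.7
Sum = 60.645
60.645 < 65 → Fail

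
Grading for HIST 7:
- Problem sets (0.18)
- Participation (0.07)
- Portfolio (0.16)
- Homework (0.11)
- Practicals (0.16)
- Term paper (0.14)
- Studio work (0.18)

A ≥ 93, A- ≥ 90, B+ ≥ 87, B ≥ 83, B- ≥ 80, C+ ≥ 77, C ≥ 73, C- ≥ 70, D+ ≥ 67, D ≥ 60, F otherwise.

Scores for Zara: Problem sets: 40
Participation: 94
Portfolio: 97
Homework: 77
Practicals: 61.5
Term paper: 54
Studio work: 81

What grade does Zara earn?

D+

Weighted total:
  Problem sets 40 × 0.18 = 7.2
  Participation 94 × 0.07 = 6.58
  Portfolio 97 × 0.16 = 15.52
  Homework 77 × 0.11 = 8.47
  Practicals 61.5 × 0.16 = 9.84
  Term paper 54 × 0.14 = 7.56
  Studio work 81 × 0.18 = 14.58
Sum = 69.75
69.75 is ≥ 67 and < 70 → D+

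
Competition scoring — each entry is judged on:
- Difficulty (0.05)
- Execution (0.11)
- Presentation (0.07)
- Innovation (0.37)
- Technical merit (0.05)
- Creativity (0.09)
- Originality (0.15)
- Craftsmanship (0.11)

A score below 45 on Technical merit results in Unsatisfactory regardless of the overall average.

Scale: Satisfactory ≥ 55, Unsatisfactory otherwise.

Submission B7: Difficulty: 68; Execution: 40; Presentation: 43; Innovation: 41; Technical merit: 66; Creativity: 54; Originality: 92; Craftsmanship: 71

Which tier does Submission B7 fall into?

Technical merit score 66 ≥ 45: minimum met.
Weighted total:
  Difficulty 68 × 0.05 = 3.4
  Execution 40 × 0.11 = 4.4
  Presentation 43 × 0.07 = 3.01
  Innovation 41 × 0.37 = 15.17
  Technical merit 66 × 0.05 = 3.3
  Creativity 54 × 0.09 = 4.86
  Originality 92 × 0.15 = 13.8
  Craftsmanship 71 × 0.11 = 7.81
Sum = 55.75
55.75 ≥ 55 → Satisfactory

Satisfactory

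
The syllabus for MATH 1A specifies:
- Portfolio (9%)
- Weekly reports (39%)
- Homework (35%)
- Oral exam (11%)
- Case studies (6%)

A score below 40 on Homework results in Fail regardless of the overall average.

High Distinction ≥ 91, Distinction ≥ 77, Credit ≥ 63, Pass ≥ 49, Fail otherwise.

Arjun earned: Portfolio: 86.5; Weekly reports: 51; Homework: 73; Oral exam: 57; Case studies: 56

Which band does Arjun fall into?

Pass

Homework score 73 ≥ 40: minimum met.
Weighted total:
  Portfolio 86.5 × 0.09 = 7.785
  Weekly reports 51 × 0.39 = 19.89
  Homework 73 × 0.35 = 25.55
  Oral exam 57 × 0.11 = 6.27
  Case studies 56 × 0.06 = 3.36
Sum = 62.855
62.855 is ≥ 49 and < 63 → Pass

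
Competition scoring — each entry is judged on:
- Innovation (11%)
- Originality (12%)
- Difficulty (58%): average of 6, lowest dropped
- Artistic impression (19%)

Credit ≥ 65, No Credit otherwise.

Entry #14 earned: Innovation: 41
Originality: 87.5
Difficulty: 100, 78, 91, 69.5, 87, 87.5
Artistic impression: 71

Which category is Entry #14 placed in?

Difficulty: drop 69.5 → average of remaining 5 = 443.5/5 = 88.7
Weighted total:
  Innovation 41 × 0.11 = 4.51
  Originality 87.5 × 0.12 = 10.5
  Difficulty 88.7 × 0.58 = 51.446
  Artistic impression 71 × 0.19 = 13.49
Sum = 79.946
79.946 ≥ 65 → Credit

Credit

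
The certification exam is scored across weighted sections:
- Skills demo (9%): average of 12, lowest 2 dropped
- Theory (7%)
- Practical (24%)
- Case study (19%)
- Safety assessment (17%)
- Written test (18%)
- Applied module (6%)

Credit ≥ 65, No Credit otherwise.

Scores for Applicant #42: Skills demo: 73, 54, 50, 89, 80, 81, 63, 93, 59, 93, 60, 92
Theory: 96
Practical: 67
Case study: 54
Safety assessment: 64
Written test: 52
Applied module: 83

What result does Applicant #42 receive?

Credit

Skills demo: drop 50, 54 → average of remaining 10 = 783/10 = 78.3
Weighted total:
  Skills demo 78.3 × 0.09 = 7.047
  Theory 96 × 0.07 = 6.72
  Practical 67 × 0.24 = 16.08
  Case study 54 × 0.19 = 10.26
  Safety assessment 64 × 0.17 = 10.88
  Written test 52 × 0.18 = 9.36
  Applied module 83 × 0.06 = 4.98
Sum = 65.327
65.327 ≥ 65 → Credit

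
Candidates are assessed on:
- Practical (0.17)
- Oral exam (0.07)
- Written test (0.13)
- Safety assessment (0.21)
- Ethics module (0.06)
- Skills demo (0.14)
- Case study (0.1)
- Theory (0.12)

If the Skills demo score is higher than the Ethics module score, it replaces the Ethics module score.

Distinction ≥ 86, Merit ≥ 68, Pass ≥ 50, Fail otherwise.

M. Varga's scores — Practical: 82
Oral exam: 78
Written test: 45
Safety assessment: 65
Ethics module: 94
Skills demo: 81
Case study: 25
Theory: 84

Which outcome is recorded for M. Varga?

Skills demo (81) ≤ Ethics module (94), so Ethics module stays at 94.
Weighted total:
  Practical 82 × 0.17 = 13.94
  Oral exam 78 × 0.07 = 5.46
  Written test 45 × 0.13 = 5.85
  Safety assessment 65 × 0.21 = 13.65
  Ethics module 94 × 0.06 = 5.64
  Skills demo 81 × 0.14 = 11.34
  Case study 25 × 0.1 = 2.5
  Theory 84 × 0.12 = 10.08
Sum = 68.46
68.46 is ≥ 68 and < 86 → Merit

Merit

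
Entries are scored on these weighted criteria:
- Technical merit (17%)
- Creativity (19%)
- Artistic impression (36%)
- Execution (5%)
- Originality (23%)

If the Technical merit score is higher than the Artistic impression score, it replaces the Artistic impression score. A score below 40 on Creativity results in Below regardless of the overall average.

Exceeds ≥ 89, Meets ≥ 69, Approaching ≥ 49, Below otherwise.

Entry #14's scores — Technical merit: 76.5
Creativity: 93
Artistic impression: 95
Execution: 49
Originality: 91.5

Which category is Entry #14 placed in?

Meets

Technical merit (76.5) ≤ Artistic impression (95), so Artistic impression stays at 95.
Creativity score 93 ≥ 40: minimum met.
Weighted total:
  Technical merit 76.5 × 0.17 = 13.005
  Creativity 93 × 0.19 = 17.67
  Artistic impression 95 × 0.36 = 34.2
  Execution 49 × 0.05 = 2.45
  Originality 91.5 × 0.23 = 21.045
Sum = 88.37
88.37 is ≥ 69 and < 89 → Meets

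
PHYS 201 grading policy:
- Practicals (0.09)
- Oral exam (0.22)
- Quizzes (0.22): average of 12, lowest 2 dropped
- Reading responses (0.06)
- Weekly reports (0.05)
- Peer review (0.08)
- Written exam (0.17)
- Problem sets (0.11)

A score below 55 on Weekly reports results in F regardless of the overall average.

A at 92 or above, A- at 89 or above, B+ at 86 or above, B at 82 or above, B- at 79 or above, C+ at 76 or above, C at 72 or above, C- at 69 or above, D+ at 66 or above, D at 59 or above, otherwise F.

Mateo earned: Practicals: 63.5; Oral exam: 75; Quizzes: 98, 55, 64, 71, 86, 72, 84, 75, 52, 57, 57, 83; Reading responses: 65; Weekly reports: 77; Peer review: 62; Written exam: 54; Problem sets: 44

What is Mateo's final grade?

D

Quizzes: drop 52, 55 → average of remaining 10 = 747/10 = 74.7
Weekly reports score 77 ≥ 55: minimum met.
Weighted total:
  Practicals 63.5 × 0.09 = 5.715
  Oral exam 75 × 0.22 = 16.5
  Quizzes 74.7 × 0.22 = 16.434
  Reading responses 65 × 0.06 = 3.9
  Weekly reports 77 × 0.05 = 3.85
  Peer review 62 × 0.08 = 4.96
  Written exam 54 × 0.17 = 9.18
  Problem sets 44 × 0.11 = 4.84
Sum = 65.379
65.379 is ≥ 59 and < 66 → D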